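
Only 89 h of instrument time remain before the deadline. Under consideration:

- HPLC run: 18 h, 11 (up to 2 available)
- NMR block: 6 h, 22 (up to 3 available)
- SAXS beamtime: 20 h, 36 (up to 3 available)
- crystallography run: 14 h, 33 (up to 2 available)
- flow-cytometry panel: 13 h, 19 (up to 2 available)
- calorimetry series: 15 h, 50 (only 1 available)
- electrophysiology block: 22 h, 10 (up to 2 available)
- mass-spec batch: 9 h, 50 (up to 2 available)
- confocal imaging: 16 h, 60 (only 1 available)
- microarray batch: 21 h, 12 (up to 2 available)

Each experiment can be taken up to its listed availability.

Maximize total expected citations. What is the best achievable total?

By expected citations per h: mass-spec batch 5.56, confocal imaging 3.75, NMR block 3.67 lead.
A density-first pass picks 3×NMR block + crystallography run + calorimetry series + 2×mass-spec batch + confocal imaging — 309 at 81 h.
Replace NMR block with crystallography run: the trade gains 11 net, giving 320 at 89 h.

320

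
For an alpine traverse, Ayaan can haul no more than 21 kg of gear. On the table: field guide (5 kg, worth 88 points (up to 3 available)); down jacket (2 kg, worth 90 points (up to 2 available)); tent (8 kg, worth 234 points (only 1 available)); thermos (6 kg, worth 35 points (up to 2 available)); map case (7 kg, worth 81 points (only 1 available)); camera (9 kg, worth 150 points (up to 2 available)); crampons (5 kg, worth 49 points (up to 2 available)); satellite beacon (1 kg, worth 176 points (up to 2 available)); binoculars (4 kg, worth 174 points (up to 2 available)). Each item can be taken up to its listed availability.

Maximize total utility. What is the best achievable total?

1024

A density-first pass picks field guide + 2×down jacket + 2×satellite beacon + 2×binoculars — 968 at 19 kg.
Replace field guide and down jacket with tent: the trade gains 56 net, giving 1024 at 20 kg.
Every other selection either busts 21 kg or exceeds an availability limit or fails to beat 1024.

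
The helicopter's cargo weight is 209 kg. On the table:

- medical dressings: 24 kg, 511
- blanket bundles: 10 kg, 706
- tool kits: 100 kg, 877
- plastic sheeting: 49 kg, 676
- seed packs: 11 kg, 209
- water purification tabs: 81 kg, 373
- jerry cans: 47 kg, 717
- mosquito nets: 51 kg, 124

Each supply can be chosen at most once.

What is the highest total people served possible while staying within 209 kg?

3020

Density check — blanket bundles 70.60, medical dressings 21.29, seed packs 19.00 are the best per kg.
A density-first pass picks medical dressings + blanket bundles + plastic sheeting + seed packs + jerry cans + mosquito nets — 2943 at 192 kg.
The 100 kg tied up in plastic sheeting and mosquito nets is better spent on tool kits — total rises to 3020 (192 kg).
The closest alternative, medical dressings + blanket bundles + tool kits + plastic sheeting + seed packs, reaches only 2979.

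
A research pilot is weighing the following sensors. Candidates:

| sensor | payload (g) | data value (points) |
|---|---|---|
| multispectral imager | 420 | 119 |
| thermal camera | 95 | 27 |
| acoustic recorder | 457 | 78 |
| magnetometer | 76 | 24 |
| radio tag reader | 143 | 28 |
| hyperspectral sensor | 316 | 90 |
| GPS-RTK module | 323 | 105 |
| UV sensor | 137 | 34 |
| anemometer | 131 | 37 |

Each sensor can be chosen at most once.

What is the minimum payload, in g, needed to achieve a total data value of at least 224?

Look for the lowest-payload combination reaching 224.
Taking multispectral imager + GPS-RTK module gives 224 (≥ 224) for 743 g.
No combination under 743 g hits 224.

743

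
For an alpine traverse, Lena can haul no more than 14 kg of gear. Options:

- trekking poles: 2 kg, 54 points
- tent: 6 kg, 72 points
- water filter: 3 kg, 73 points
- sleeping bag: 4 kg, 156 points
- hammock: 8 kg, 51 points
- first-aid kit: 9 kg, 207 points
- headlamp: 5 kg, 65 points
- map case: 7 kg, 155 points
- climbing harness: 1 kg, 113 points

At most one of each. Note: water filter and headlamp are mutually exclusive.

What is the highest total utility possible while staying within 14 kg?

478

Filling by ratio: trekking poles + water filter + sleeping bag + climbing harness for 396, with 4 kg left unused.
The 3 kg tied up in water filter is better spent on map case — total rises to 478 (14 kg).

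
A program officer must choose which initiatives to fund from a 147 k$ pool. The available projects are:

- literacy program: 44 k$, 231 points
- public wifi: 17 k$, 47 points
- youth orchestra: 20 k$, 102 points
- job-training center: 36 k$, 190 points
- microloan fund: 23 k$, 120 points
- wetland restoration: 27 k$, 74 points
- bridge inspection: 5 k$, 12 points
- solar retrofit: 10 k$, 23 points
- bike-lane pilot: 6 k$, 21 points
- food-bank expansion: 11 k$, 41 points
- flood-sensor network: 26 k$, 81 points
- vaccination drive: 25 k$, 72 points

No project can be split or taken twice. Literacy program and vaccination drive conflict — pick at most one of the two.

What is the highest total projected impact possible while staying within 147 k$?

717

By projected impact per k$: job-training center 5.28, literacy program 5.25, microloan fund 5.22, youth orchestra 5.10 lead.
Taking literacy program + youth orchestra + job-training center + microloan fund + bridge inspection + bike-lane pilot + food-bank expansion: 145 k$ used, 717 in projected impact.
That's the maximum — no feasible swap from here does better than 717.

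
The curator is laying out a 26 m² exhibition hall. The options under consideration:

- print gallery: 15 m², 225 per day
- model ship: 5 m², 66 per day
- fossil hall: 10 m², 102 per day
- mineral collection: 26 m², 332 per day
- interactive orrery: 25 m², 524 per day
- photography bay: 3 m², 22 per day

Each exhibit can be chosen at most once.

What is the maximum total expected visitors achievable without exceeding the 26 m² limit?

Best packing: interactive orrery — 25 m², 524 total.
An exhaustive check of the 64 subsets confirms 524.

524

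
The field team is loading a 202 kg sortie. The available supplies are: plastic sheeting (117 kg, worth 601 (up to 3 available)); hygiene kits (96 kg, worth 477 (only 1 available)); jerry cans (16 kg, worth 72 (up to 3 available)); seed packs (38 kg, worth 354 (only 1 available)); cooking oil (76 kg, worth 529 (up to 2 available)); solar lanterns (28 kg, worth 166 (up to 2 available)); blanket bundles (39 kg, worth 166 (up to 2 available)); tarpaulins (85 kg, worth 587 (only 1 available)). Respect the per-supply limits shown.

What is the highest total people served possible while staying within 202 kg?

Density check — seed packs 9.32, cooking oil 6.96, tarpaulins 6.91 are the best per kg.
A density-first pass picks seed packs + 2×cooking oil — 1412 at 190 kg.
Replace cooking oil with tarpaulins: the trade gains 58 net, giving 1470 at 199 kg.
Every other selection either busts 202 kg or exceeds an availability limit or fails to beat 1470.

1470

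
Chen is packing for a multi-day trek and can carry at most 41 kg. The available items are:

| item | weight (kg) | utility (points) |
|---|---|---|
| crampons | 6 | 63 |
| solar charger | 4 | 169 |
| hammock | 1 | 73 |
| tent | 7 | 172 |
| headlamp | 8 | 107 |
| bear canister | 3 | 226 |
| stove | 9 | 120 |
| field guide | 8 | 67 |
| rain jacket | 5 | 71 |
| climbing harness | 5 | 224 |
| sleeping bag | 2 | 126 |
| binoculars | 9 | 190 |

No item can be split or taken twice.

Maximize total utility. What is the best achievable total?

1300

By utility per kg: bear canister 75.33, hammock 73.00, sleeping bag 63.00 lead.
The ratio heuristic lands on solar charger + hammock + tent + bear canister + rain jacket + climbing harness + sleeping bag + binoculars (1251) but leaves 5 kg idle.
Dropping rain jacket frees 5 kg; slotting in stove (9 kg) lifts the total to 1300 at 40 kg.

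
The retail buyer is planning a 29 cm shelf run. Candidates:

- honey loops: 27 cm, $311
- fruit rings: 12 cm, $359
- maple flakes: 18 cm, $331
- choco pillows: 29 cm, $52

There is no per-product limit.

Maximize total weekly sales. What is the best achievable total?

718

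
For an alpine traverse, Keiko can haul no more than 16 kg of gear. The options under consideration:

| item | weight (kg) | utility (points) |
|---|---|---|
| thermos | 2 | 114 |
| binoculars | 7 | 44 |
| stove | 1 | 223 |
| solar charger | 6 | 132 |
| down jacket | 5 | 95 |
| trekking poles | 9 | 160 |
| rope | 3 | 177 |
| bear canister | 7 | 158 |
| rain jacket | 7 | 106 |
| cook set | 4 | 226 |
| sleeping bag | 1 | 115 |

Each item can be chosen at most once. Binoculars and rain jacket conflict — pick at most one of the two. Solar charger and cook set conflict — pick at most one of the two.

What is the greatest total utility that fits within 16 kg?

The ratio ordering already packs tightly: thermos + stove + down jacket + rope + cook set + sleeping bag, 16 kg, 950.

950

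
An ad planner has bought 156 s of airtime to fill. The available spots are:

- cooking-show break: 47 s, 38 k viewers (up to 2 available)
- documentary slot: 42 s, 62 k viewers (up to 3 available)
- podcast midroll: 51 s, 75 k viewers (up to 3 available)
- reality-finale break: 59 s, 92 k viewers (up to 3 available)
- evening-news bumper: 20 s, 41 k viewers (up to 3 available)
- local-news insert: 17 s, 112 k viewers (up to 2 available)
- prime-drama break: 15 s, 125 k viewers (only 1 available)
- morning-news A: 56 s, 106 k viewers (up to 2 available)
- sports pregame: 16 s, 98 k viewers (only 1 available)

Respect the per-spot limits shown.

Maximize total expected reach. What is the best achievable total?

604

Filling by ratio: 3×evening-news bumper + 2×local-news insert + prime-drama break + sports pregame for 570, with 31 s left unused.
The 20 s tied up in evening-news bumper is better spent on podcast midroll — total rises to 604 (156 s).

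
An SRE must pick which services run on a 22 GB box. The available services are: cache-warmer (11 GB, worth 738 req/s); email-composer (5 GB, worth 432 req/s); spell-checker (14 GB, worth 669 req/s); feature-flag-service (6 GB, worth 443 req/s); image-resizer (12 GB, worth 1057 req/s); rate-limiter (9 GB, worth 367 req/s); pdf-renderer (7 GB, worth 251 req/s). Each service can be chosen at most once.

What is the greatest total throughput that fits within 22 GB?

1613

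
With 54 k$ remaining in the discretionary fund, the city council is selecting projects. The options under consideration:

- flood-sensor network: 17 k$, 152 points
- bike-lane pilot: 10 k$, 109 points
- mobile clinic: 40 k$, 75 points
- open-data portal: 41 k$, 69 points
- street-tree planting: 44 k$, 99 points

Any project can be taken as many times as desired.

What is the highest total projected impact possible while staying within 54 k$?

Density check — bike-lane pilot 10.90, flood-sensor network 8.94, street-tree planting 2.25 are the best per k$.
The ratio ordering already packs tightly: 5×bike-lane pilot, 50 k$, 545.

545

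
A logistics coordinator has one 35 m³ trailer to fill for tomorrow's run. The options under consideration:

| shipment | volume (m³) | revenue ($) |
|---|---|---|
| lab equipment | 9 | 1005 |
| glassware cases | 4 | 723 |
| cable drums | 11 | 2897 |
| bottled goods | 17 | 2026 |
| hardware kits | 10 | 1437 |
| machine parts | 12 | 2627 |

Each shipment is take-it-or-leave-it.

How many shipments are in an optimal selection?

Optimal total is 6961.
For example cable drums + hardware kits + machine parts achieves it, using 33 m³.
Any selection reaching 6961 contains exactly 3 shipments.

3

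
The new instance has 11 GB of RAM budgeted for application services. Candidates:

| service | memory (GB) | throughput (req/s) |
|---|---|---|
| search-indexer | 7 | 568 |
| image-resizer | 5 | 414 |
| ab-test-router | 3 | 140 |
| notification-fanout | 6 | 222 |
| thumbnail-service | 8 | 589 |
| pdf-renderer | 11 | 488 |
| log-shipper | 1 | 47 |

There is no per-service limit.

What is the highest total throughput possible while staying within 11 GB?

Ranking by ratio (throughput/GB): image-resizer 82.80, search-indexer 81.14, thumbnail-service 73.62.
Taking 2×image-resizer + log-shipper: 11 GB used, 875 in throughput.
That's the maximum — no swap from here does better than 875.

875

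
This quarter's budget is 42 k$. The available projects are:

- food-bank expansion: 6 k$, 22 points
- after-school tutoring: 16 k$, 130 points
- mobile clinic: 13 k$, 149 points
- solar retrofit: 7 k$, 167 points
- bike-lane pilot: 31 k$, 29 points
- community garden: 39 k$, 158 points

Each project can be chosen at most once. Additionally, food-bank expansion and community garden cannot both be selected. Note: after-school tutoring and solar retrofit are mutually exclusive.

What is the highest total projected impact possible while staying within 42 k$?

338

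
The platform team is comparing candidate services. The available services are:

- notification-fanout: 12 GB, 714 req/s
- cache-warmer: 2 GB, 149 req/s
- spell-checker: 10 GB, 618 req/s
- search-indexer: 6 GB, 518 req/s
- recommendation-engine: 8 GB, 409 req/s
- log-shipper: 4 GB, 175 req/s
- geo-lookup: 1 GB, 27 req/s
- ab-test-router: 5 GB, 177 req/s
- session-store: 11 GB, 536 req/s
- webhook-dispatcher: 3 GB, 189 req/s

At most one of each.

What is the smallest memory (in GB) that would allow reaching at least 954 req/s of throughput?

Need the lightest bundle worth ≥ 954.
search-indexer + recommendation-engine + geo-lookup reaches 954 using 15 GB.
Below 15 GB the best achievable stays under 954.

15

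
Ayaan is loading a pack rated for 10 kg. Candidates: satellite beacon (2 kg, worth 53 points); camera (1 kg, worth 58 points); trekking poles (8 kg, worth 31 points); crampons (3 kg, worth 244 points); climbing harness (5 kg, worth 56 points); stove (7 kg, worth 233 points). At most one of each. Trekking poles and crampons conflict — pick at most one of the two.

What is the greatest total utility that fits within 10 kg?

By utility per kg: crampons 81.33, camera 58.00, stove 33.29 lead.
Greedy by ratio would take satellite beacon + camera + crampons: 6 kg used, total 355.
The 3 kg tied up in satellite beacon and camera is better spent on stove — total rises to 477 (10 kg).

477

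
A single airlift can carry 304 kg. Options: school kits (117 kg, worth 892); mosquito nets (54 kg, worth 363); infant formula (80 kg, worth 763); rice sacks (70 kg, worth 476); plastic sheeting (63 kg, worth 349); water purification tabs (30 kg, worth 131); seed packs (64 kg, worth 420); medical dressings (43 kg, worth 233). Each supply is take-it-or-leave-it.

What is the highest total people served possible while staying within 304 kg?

Ranking by ratio (people served/kg): infant formula 9.54, school kits 7.62, rice sacks 6.80.
The ratio heuristic lands on school kits + infant formula + rice sacks + water purification tabs (2262) but leaves 7 kg idle.
Dropping rice sacks and water purification tabs frees 100 kg; slotting in seed packs + medical dressings (107 kg) lifts the total to 2308 at 304 kg.
That's the maximum — no swap from here does better than 2308.

2308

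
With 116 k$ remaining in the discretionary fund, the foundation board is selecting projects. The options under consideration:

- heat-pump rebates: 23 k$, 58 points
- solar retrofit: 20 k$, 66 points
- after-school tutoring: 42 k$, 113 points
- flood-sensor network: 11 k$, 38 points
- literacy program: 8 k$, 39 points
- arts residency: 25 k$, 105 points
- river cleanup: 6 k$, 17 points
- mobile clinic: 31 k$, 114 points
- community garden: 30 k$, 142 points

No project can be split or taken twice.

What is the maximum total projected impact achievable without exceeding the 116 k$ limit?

466

By projected impact per k$: literacy program 4.88, community garden 4.73, arts residency 4.20, mobile clinic 3.68 lead.
Filling by ratio: flood-sensor network + literacy program + arts residency + river cleanup + mobile clinic + community garden for 455, with 5 k$ left unused.
Replace flood-sensor network and river cleanup with solar retrofit: the trade gains 11 net, giving 466 at 114 k$.
The closest alternative, flood-sensor network + literacy program + arts residency + river cleanup + mobile clinic + community garden, reaches only 455.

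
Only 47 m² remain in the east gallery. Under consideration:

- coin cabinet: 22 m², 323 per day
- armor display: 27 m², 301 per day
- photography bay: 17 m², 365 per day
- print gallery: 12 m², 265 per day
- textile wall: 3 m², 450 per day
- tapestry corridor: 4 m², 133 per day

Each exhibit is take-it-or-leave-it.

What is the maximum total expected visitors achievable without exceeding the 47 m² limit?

By expected visitors per m²: textile wall 150.00, tapestry corridor 33.25, print gallery 22.08 lead.
Greedy by ratio would take photography bay + print gallery + textile wall + tapestry corridor: 36 m² used, total 1213.
The 12 m² tied up in print gallery is better spent on coin cabinet — total rises to 1271 (46 m²).
An exhaustive check of the 64 subsets confirms 1271.

1271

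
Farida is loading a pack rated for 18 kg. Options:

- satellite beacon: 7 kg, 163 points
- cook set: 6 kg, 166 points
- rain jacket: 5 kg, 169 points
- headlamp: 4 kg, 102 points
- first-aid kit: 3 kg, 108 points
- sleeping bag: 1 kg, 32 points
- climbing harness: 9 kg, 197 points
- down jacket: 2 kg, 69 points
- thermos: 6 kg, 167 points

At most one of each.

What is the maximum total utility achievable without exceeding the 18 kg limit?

546

Greedy by ratio would take rain jacket + first-aid kit + sleeping bag + down jacket + thermos: 17 kg used, total 545.
The 3 kg tied up in sleeping bag and down jacket is better spent on headlamp — total rises to 546 (18 kg).
Runner-up cook set + rain jacket + headlamp + first-aid kit tops out at 545.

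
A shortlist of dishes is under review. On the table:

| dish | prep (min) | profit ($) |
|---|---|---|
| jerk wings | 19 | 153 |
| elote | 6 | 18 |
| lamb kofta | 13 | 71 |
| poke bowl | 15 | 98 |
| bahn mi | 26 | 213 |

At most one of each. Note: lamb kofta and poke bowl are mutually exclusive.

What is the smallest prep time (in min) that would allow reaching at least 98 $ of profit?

Minimise min subject to total profit ≥ 98.
Taking poke bowl gives 98 (≥ 98) for 15 min.
Any bundle with less than 15 min falls short of 98.

15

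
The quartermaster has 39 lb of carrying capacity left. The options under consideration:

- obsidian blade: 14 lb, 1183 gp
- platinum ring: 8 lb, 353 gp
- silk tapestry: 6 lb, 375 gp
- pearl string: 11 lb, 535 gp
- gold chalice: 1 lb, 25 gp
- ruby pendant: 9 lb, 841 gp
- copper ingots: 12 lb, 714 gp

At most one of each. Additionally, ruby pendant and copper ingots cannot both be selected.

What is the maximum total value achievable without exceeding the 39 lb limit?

Ranking by ratio (value/lb): ruby pendant 93.44, obsidian blade 84.50, silk tapestry 62.50, copper ingots 59.50.
The ratio ordering already packs tightly: obsidian blade + platinum ring + silk tapestry + gold chalice + ruby pendant, 38 lb, 2777.

2777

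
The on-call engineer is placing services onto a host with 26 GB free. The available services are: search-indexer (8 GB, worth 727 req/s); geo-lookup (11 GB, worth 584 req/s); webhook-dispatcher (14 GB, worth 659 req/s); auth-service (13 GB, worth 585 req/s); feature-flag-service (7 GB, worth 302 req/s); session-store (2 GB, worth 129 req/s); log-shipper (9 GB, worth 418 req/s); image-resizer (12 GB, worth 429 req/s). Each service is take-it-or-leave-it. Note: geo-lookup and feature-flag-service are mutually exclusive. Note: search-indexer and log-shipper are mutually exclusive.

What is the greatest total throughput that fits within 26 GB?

1515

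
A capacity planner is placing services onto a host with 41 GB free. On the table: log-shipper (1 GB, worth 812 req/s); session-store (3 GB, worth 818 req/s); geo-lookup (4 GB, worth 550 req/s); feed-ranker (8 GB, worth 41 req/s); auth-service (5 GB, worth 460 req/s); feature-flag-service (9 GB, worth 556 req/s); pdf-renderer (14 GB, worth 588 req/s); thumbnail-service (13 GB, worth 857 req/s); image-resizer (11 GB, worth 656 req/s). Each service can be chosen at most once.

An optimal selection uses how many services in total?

6

The maximum throughput within 41 GB is 4249.
log-shipper + session-store + geo-lookup + feature-flag-service + thumbnail-service + image-resizer hits 4249 at 41 GB.
All optima have 6 services.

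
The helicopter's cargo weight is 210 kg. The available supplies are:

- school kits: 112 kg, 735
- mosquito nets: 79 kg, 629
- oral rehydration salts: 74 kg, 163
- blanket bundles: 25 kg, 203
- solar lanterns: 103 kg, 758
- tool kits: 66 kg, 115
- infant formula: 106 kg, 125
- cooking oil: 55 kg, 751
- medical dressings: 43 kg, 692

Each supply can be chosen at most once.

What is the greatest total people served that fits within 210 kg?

Taking mosquito nets + blanket bundles + cooking oil + medical dressings: 202 kg used, 2275 in people served.
The spare 8 kg is too small for any remaining supply, and no exchange beats 2275.

2275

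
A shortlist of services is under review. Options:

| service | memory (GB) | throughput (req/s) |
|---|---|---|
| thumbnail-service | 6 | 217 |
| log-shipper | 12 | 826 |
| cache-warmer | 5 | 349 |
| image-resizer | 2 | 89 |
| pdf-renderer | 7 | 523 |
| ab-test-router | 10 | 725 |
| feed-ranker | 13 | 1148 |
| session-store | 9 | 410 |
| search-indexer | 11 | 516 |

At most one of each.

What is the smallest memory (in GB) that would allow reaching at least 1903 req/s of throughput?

Look for the lowest-memory combination reaching 1903.
Taking log-shipper + feed-ranker gives 1974 (≥ 1903) for 25 GB.
Below 25 GB the best achievable stays under 1903.

25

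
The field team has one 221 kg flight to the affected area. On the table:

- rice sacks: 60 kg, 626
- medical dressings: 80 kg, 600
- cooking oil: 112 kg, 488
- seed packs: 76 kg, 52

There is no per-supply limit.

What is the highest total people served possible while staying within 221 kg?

1878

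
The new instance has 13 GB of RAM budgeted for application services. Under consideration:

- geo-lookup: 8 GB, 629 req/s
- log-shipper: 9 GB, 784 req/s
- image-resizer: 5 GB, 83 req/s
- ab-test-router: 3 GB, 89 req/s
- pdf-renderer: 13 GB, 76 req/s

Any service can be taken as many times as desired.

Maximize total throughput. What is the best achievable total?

873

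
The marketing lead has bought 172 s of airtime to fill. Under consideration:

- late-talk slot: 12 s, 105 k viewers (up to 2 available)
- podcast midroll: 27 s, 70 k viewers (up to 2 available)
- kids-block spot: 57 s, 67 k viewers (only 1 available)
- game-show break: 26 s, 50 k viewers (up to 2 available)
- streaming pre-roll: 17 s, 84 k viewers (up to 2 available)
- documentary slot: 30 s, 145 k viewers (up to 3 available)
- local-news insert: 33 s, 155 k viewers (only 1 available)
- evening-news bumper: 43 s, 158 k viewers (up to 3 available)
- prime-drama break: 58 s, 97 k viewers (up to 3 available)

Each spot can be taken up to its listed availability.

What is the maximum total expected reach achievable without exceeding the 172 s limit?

The ratio heuristic lands on 2×late-talk slot + 2×streaming pre-roll + 3×documentary slot (813) but leaves 24 s idle.
Replace streaming pre-roll with local-news insert: the trade gains 71 net, giving 884 at 164 s.
The spare 8 s is too small for any remaining spot, and no exchange beats 884.

884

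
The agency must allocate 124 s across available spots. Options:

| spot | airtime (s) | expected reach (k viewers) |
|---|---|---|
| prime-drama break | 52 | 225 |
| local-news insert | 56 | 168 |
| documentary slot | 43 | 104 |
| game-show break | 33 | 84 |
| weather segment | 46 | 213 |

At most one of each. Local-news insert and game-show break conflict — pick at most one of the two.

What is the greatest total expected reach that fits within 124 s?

438

The ratio ordering already packs tightly: prime-drama break + weather segment, 98 s, 438.
Every other selection either busts 124 s or breaks a pairing rule or fails to beat 438.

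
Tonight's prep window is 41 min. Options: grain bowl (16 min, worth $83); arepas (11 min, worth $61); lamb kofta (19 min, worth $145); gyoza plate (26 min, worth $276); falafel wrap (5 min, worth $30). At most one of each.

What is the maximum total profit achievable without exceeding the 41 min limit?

Density check — gyoza plate 10.62, lamb kofta 7.63, falafel wrap 6.00, arepas 5.55 are the best per min.
A density-first pass picks gyoza plate + falafel wrap — 306 at 31 min.
The 5 min tied up in falafel wrap is better spent on arepas — total rises to 337 (37 min).
The closest alternative, gyoza plate + falafel wrap, reaches only 306.

337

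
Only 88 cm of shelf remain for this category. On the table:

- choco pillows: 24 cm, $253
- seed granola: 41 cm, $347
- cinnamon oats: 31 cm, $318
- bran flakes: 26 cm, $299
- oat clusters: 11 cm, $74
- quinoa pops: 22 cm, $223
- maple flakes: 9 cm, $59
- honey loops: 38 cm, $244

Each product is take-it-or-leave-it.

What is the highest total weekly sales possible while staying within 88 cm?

The ratio heuristic lands on choco pillows + cinnamon oats + bran flakes (870) but leaves 7 cm idle.
The 24 cm tied up in choco pillows is better spent on quinoa pops + maple flakes — total rises to 899 (88 cm).
Runner-up choco pillows + cinnamon oats + bran flakes tops out at 870.

899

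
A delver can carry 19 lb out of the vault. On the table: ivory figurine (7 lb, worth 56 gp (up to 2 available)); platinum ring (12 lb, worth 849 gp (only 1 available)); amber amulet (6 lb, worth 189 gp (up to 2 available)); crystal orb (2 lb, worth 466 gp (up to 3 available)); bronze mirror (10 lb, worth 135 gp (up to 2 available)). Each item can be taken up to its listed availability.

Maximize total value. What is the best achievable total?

2247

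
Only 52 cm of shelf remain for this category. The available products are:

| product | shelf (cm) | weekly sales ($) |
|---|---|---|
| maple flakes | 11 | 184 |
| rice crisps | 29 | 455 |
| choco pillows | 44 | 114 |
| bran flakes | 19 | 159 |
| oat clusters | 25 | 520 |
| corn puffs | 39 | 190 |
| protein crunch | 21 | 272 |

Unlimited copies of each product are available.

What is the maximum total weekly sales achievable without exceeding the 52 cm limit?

Best packing: 2×oat clusters — 50 cm, 1040 total.
That's the maximum — no swap from here does better than 1040.

1040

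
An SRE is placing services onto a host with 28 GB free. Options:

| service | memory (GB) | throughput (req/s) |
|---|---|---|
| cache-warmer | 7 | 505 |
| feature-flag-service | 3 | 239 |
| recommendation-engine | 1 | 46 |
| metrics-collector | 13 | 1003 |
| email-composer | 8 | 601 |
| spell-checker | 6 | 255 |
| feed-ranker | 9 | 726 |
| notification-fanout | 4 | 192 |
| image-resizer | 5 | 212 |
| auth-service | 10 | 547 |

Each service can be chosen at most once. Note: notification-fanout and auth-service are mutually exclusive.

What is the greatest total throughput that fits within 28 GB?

2117

By throughput per GB: feed-ranker 80.67, feature-flag-service 79.67, metrics-collector 77.15 lead.
The ratio heuristic lands on feature-flag-service + recommendation-engine + metrics-collector + feed-ranker (2014) but leaves 2 GB idle.
Replace metrics-collector with cache-warmer + email-composer: the trade gains 103 net, giving 2117 at 28 GB.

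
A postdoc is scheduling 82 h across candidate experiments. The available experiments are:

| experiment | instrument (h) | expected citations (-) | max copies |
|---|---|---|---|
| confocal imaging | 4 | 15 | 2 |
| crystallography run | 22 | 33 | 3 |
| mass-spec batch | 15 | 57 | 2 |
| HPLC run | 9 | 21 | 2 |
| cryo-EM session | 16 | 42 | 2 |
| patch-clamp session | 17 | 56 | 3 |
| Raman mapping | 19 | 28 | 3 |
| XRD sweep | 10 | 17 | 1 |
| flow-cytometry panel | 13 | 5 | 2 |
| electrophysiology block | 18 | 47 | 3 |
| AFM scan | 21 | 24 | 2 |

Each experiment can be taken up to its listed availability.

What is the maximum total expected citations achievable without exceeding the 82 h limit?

282

Taking the top-ratio experiments first gives 2×confocal imaging + 2×mass-spec batch + HPLC run + 2×patch-clamp session for 277 (81 h).
The 17 h tied up in 2×confocal imaging and HPLC run is better spent on patch-clamp session — total rises to 282 (81 h).
No other feasible combination exceeds 282.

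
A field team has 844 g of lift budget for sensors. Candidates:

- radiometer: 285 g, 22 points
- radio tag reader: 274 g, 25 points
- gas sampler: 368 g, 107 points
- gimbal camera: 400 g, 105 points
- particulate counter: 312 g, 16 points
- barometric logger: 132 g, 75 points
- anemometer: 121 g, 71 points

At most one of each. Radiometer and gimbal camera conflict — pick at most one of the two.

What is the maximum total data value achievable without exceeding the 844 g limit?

The ratio ordering already packs tightly: gas sampler + barometric logger + anemometer, 621 g, 253.
Every other selection either busts 844 g or breaks a pairing rule or fails to beat 253.

253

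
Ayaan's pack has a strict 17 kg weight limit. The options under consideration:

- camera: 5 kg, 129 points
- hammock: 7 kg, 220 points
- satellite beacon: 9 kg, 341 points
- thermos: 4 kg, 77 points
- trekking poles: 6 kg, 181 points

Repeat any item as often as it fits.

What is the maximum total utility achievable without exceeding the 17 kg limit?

Ranking by ratio (utility/kg): satellite beacon 37.89, hammock 31.43, trekking poles 30.17, camera 25.80.
Taking hammock + satellite beacon: 16 kg used, 561 in utility.

561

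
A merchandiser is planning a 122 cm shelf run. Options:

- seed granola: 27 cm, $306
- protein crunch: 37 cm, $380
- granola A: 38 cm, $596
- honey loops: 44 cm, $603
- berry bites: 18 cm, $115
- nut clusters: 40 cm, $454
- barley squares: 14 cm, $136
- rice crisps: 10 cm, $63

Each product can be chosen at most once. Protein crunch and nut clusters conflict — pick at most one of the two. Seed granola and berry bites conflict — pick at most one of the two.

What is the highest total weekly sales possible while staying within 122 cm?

1653

Granola A + honey loops + nut clusters uses 122 of the 122 cm and totals 1653.
The closest alternative, protein crunch + granola A + honey loops, reaches only 1579.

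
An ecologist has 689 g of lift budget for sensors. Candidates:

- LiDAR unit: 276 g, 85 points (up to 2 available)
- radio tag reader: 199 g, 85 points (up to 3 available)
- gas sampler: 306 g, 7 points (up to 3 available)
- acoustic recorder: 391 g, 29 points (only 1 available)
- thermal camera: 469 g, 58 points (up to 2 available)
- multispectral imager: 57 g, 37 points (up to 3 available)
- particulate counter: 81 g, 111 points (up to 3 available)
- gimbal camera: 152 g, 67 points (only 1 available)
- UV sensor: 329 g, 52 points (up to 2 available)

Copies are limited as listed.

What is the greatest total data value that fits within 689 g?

Ranking by ratio (data value/g): particulate counter 1.37, multispectral imager 0.65, gimbal camera 0.44.
The ratio heuristic lands on 3×multispectral imager + 3×particulate counter + gimbal camera (511) but leaves 123 g idle.
Dropping gimbal camera frees 152 g; slotting in radio tag reader (199 g) lifts the total to 529 at 613 g.
Every other selection either busts 689 g or exceeds an availability limit or fails to beat 529.

529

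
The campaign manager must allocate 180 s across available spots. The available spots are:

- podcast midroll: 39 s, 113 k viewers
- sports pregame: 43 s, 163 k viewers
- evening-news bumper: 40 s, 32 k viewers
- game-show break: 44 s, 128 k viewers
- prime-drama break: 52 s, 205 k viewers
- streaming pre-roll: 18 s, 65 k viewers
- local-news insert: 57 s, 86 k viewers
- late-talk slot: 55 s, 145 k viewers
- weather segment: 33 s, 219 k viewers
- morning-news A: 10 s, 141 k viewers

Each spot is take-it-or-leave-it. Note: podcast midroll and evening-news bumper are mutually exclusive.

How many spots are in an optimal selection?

5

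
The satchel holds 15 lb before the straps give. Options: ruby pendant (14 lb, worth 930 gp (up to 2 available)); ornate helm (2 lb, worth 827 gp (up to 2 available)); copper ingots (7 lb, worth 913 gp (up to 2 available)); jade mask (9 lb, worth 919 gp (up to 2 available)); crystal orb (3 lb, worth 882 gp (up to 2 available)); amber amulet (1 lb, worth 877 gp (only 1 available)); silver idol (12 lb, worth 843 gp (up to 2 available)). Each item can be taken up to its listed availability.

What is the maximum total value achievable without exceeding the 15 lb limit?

4326

Greedy by ratio would take 2×ornate helm + 2×crystal orb + amber amulet: 11 lb used, total 4295.
The 3 lb tied up in crystal orb is better spent on copper ingots — total rises to 4326 (15 lb).
No other feasible combination exceeds 4326.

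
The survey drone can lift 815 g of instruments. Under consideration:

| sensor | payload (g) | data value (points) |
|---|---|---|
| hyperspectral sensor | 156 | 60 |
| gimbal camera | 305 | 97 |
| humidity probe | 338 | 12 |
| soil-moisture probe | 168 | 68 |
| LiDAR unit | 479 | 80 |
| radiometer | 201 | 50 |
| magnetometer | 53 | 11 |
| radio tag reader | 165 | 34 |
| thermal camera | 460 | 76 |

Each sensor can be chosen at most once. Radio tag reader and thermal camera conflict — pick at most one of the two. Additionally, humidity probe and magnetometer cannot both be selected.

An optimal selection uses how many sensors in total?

Best achievable data value is 259.
hyperspectral sensor + gimbal camera + soil-moisture probe + radio tag reader hits 259 at 794 g.
Any selection reaching 259 contains exactly 4 sensors.

4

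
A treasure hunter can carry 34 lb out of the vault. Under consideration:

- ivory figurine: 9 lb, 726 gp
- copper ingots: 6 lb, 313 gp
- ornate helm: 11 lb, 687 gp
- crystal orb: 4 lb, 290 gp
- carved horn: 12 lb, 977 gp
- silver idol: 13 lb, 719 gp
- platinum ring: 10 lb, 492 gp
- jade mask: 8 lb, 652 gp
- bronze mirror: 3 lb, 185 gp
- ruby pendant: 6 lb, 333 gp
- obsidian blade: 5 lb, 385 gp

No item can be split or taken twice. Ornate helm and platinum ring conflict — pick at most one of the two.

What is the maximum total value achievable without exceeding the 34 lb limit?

2740

Taking ivory figurine + carved horn + jade mask + obsidian blade: 34 lb used, 2740 in value.
The closest alternative, ivory figurine + crystal orb + carved horn + jade mask, reaches only 2645.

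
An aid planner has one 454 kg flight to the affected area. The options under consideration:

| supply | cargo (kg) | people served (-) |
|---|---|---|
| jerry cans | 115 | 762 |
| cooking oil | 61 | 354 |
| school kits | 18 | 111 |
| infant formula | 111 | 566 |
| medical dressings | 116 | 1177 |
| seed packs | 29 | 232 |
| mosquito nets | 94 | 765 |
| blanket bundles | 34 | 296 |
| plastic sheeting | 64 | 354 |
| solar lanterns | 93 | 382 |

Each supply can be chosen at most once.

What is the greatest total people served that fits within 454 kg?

Greedy by ratio would take jerry cans + school kits + medical dressings + seed packs + mosquito nets + blanket bundles: 406 kg used, total 3343.
Replace school kits with cooking oil: the trade gains 243 net, giving 3586 at 449 kg.
Jerry cans + medical dressings + seed packs + mosquito nets + blanket bundles + plastic sheeting matches that 3586 at 452 kg; no feasible combination exceeds it.

3586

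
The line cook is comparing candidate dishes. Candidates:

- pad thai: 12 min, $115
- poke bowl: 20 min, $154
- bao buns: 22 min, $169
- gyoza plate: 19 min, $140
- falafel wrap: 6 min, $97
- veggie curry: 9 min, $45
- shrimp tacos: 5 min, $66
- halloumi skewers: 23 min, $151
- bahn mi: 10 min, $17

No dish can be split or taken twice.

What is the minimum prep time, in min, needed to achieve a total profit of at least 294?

Need the lightest bundle worth ≥ 294.
gyoza plate + falafel wrap + shrimp tacos: 303 profit at 30 min.
No combination under 30 min hits 294.

30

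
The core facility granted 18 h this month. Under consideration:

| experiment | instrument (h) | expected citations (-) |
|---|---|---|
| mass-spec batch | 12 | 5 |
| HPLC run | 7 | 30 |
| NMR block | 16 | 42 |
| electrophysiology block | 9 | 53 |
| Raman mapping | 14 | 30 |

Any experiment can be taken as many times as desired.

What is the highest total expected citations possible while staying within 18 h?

Density check — electrophysiology block 5.89, HPLC run 4.29, NMR block 2.62 are the best per h.
Taking 2×electrophysiology block: 18 h used, 106 in expected citations.
No other feasible combination exceeds 106.

106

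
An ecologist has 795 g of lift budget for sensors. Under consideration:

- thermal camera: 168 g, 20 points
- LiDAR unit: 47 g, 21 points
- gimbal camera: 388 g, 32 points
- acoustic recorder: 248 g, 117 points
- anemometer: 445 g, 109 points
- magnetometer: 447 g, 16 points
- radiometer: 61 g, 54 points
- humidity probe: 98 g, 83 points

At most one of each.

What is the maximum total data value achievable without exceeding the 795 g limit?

A density-first pass picks thermal camera + LiDAR unit + acoustic recorder + radiometer + humidity probe — 295 at 622 g.
The 276 g tied up in thermal camera and LiDAR unit and radiometer is better spent on anemometer — total rises to 309 (791 g).
That's the maximum — no swap from here does better than 309.

309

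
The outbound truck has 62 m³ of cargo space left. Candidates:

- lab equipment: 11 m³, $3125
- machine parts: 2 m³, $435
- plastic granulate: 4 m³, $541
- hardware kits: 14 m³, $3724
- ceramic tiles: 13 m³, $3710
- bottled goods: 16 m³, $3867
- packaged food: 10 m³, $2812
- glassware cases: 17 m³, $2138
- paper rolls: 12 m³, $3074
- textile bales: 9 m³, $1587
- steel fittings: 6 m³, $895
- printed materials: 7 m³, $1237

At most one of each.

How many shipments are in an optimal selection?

Optimal total is 16880.
lab equipment + machine parts + hardware kits + ceramic tiles + packaged food + paper rolls hits 16880 at 62 m³.
Any selection reaching 16880 contains exactly 6 shipments.

6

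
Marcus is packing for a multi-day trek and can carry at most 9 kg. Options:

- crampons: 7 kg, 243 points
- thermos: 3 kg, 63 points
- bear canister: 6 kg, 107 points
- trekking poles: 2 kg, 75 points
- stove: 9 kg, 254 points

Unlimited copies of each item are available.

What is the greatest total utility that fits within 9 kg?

Ranking by ratio (utility/kg): trekking poles 37.50, crampons 34.71, stove 28.22.
A density-first pass picks 4×trekking poles — 300 at 8 kg.
Replace 3×trekking poles with crampons: the trade gains 18 net, giving 318 at 9 kg.
That's the maximum — no swap from here does better than 318.

318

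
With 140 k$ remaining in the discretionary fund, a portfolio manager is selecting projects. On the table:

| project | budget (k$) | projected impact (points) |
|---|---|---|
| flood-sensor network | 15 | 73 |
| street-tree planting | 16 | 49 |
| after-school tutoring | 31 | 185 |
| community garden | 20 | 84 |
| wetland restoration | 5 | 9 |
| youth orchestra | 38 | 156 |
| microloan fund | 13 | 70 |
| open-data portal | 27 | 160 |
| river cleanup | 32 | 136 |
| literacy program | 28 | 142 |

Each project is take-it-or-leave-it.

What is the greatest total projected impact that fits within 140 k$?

723

Ranking by ratio (projected impact/k$): after-school tutoring 5.97, open-data portal 5.93, microloan fund 5.38.
Best packing: flood-sensor network + after-school tutoring + community garden + wetland restoration + microloan fund + open-data portal + literacy program — 139 k$, 723 total.
The spare 1 k$ is too small for any remaining project, and no exchange beats 723.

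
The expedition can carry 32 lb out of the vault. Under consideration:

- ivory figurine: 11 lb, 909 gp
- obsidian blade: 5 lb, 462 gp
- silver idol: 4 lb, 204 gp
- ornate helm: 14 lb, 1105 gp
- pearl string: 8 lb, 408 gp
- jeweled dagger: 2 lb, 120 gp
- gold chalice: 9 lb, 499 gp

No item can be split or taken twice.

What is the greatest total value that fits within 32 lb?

2596

Density check — obsidian blade 92.40, ivory figurine 82.64, ornate helm 78.93 are the best per lb.
Ivory figurine + obsidian blade + ornate helm + jeweled dagger uses 32 of the 32 lb and totals 2596.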